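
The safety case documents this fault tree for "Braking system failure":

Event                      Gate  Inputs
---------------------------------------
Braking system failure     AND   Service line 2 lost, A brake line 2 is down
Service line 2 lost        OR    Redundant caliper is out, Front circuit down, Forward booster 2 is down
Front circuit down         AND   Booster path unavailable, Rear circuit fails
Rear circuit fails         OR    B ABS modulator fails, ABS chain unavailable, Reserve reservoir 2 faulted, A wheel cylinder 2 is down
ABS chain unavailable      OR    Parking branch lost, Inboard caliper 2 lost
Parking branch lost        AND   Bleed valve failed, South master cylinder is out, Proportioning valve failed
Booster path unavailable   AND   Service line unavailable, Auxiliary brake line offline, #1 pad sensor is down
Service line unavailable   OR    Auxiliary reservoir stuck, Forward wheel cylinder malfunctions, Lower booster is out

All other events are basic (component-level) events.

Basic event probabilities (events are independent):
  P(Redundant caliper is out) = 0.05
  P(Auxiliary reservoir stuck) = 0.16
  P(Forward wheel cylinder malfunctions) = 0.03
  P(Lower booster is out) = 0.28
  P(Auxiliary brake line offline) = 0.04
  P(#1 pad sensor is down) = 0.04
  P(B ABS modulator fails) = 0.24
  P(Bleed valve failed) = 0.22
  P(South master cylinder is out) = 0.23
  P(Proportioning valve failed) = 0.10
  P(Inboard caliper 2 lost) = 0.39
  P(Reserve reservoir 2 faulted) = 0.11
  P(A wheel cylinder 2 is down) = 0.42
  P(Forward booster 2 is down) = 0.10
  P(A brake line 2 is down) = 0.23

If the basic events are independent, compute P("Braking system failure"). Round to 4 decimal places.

P(Service line unavailable) [OR] = 1 − (1−0.16) × (1−0.03) × (1−0.28) = 0.413344
P(Booster path unavailable) [AND] = 0.413344 × 0.04 × 0.04 = 0.000661
P(Parking branch lost) [AND] = 0.22 × 0.23 × 0.10 = 0.005060
P(ABS chain unavailable) [OR] = 1 − (1−0.005060) × (1−0.39) = 0.393087
P(Rear circuit fails) [OR] = 1 − (1−0.24) × (1−0.393087) × (1−0.11) × (1−0.42) = 0.761901
P(Front circuit down) [AND] = 0.000661 × 0.761901 = 0.000504
P(Service line 2 lost) [OR] = 1 − (1−0.05) × (1−0.000504) × (1−0.10) = 0.145431
P(Braking system failure) [AND] = 0.145431 × 0.23 = 0.033449
Rounded to 4 decimal places: P(Braking system failure) ≈ 0.0334.

0.0334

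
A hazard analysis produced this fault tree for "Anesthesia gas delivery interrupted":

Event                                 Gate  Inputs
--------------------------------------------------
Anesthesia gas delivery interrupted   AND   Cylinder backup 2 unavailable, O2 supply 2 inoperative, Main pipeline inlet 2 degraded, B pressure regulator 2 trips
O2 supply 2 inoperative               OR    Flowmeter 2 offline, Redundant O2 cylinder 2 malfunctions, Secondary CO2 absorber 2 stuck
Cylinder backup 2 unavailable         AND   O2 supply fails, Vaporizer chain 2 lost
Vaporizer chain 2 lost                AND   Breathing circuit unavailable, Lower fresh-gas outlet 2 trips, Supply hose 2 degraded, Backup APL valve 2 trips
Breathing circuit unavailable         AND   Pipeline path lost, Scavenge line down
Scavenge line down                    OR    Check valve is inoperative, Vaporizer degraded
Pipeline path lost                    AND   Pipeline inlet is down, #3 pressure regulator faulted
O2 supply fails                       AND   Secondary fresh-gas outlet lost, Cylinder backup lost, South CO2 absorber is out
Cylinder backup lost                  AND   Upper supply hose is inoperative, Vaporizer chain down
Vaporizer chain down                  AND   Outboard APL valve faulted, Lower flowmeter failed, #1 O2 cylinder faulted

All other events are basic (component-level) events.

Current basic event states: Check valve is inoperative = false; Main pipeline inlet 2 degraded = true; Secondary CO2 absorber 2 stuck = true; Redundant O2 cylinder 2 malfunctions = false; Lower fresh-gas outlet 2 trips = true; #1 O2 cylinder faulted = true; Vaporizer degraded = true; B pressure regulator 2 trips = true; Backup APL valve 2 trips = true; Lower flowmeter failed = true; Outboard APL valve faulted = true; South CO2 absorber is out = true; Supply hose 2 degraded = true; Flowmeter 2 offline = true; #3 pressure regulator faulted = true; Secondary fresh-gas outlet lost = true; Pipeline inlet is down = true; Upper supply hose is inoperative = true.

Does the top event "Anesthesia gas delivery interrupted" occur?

Yes

Vaporizer chain down [AND]: Outboard APL valve faulted=occurs, Lower flowmeter failed=occurs, #1 O2 cylinder faulted=occurs → all inputs occur → occurs.
Cylinder backup lost [AND]: Upper supply hose is inoperative=occurs, Vaporizer chain down=occurs → all inputs occur → occurs.
O2 supply fails [AND]: Secondary fresh-gas outlet lost=occurs, Cylinder backup lost=occurs, South CO2 absorber is out=occurs → all inputs occur → occurs.
Pipeline path lost [AND]: Pipeline inlet is down=occurs, #3 pressure regulator faulted=occurs → all inputs occur → occurs.
Scavenge line down [OR]: Check valve is inoperative=not, Vaporizer degraded=occurs → at least one input occurs → occurs.
Breathing circuit unavailable [AND]: Pipeline path lost=occurs, Scavenge line down=occurs → all inputs occur → occurs.
Vaporizer chain 2 lost [AND]: Breathing circuit unavailable=occurs, Lower fresh-gas outlet 2 trips=occurs, Supply hose 2 degraded=occurs, Backup APL valve 2 trips=occurs → all inputs occur → occurs.
Cylinder backup 2 unavailable [AND]: O2 supply fails=occurs, Vaporizer chain 2 lost=occurs → all inputs occur → occurs.
O2 supply 2 inoperative [OR]: Flowmeter 2 offline=occurs, Redundant O2 cylinder 2 malfunctions=not, Secondary CO2 absorber 2 stuck=occurs → at least one input occurs → occurs.
Anesthesia gas delivery interrupted [AND]: Cylinder backup 2 unavailable=occurs, O2 supply 2 inoperative=occurs, Main pipeline inlet 2 degraded=occurs, B pressure regulator 2 trips=occurs → all inputs occur → occurs.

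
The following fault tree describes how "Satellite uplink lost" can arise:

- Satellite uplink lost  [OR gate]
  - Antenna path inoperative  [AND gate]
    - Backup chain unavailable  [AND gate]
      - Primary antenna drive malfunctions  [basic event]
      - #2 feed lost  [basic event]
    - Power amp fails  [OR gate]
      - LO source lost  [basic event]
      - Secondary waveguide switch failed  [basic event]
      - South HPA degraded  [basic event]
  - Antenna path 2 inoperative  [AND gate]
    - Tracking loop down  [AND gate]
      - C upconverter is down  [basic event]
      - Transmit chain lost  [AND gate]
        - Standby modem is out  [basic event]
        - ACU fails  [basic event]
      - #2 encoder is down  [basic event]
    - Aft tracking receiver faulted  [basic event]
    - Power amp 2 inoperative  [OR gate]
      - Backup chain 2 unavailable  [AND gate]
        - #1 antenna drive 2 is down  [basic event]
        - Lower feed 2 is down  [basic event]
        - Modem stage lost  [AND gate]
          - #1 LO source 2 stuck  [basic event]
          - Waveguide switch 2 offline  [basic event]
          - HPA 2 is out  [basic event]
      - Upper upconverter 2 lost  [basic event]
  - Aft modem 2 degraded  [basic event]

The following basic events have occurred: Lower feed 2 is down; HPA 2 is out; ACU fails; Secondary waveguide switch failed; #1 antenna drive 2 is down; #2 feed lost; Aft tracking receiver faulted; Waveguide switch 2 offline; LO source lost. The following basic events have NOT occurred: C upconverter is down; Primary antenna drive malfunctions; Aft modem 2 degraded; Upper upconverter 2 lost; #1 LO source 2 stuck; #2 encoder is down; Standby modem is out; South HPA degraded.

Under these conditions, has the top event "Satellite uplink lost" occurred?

No

Backup chain unavailable [AND]: Primary antenna drive malfunctions=not, #2 feed lost=occurs → not all inputs occur → does not occur.
Power amp fails [OR]: LO source lost=occurs, Secondary waveguide switch failed=occurs, South HPA degraded=not → at least one input occurs → occurs.
Antenna path inoperative [AND]: Backup chain unavailable=not, Power amp fails=occurs → not all inputs occur → does not occur.
Transmit chain lost [AND]: Standby modem is out=not, ACU fails=occurs → not all inputs occur → does not occur.
Tracking loop down [AND]: C upconverter is down=not, Transmit chain lost=not, #2 encoder is down=not → not all inputs occur → does not occur.
Modem stage lost [AND]: #1 LO source 2 stuck=not, Waveguide switch 2 offline=occurs, HPA 2 is out=occurs → not all inputs occur → does not occur.
Backup chain 2 unavailable [AND]: #1 antenna drive 2 is down=occurs, Lower feed 2 is down=occurs, Modem stage lost=not → not all inputs occur → does not occur.
Power amp 2 inoperative [OR]: Backup chain 2 unavailable=not, Upper upconverter 2 lost=not → no input occurs → does not occur.
Antenna path 2 inoperative [AND]: Tracking loop down=not, Aft tracking receiver faulted=occurs, Power amp 2 inoperative=not → not all inputs occur → does not occur.
Satellite uplink lost [OR]: Antenna path inoperative=not, Antenna path 2 inoperative=not, Aft modem 2 degraded=not → no input occurs → does not occur.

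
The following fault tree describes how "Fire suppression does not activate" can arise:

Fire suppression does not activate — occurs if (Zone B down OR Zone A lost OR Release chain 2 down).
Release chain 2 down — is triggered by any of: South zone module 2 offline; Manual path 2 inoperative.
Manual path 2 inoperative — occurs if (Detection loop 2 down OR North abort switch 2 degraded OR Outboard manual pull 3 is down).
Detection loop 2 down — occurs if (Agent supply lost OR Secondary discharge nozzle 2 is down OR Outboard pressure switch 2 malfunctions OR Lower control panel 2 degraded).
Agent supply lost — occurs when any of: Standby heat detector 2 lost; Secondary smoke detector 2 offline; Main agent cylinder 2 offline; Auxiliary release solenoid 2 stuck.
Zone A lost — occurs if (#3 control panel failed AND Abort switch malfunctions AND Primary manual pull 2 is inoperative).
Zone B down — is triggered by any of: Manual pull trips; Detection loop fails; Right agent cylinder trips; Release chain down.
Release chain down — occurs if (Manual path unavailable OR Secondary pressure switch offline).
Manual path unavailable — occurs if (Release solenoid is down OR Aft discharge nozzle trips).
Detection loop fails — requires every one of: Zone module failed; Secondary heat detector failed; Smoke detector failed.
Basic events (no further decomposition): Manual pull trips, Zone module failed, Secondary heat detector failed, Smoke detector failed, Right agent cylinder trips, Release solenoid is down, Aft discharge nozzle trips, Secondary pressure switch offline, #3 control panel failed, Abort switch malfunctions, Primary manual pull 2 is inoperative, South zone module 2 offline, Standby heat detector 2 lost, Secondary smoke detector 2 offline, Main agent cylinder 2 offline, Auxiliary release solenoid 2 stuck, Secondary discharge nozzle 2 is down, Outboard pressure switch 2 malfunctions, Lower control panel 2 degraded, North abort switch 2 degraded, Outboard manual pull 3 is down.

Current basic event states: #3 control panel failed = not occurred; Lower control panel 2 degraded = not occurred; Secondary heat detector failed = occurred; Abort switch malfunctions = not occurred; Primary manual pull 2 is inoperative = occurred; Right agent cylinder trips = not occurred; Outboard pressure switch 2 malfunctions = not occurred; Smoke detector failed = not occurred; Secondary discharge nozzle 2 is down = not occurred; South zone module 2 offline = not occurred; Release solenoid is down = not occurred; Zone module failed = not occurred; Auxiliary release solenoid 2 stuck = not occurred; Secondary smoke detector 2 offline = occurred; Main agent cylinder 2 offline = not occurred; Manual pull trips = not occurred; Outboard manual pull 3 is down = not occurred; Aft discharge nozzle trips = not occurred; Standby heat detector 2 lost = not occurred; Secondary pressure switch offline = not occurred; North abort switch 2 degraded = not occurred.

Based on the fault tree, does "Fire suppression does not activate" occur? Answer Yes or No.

Detection loop fails [AND]: Zone module failed=not, Secondary heat detector failed=occurs, Smoke detector failed=not → not all inputs occur → does not occur.
Manual path unavailable [OR]: Release solenoid is down=not, Aft discharge nozzle trips=not → no input occurs → does not occur.
Release chain down [OR]: Manual path unavailable=not, Secondary pressure switch offline=not → no input occurs → does not occur.
Zone B down [OR]: Manual pull trips=not, Detection loop fails=not, Right agent cylinder trips=not, Release chain down=not → no input occurs → does not occur.
Zone A lost [AND]: #3 control panel failed=not, Abort switch malfunctions=not, Primary manual pull 2 is inoperative=occurs → not all inputs occur → does not occur.
Agent supply lost [OR]: Standby heat detector 2 lost=not, Secondary smoke detector 2 offline=occurs, Main agent cylinder 2 offline=not, Auxiliary release solenoid 2 stuck=not → at least one input occurs → occurs.
Detection loop 2 down [OR]: Agent supply lost=occurs, Secondary discharge nozzle 2 is down=not, Outboard pressure switch 2 malfunctions=not, Lower control panel 2 degraded=not → at least one input occurs → occurs.
Manual path 2 inoperative [OR]: Detection loop 2 down=occurs, North abort switch 2 degraded=not, Outboard manual pull 3 is down=not → at least one input occurs → occurs.
Release chain 2 down [OR]: South zone module 2 offline=not, Manual path 2 inoperative=occurs → at least one input occurs → occurs.
Fire suppression does not activate [OR]: Zone B down=not, Zone A lost=not, Release chain 2 down=occurs → at least one input occurs → occurs.

Yes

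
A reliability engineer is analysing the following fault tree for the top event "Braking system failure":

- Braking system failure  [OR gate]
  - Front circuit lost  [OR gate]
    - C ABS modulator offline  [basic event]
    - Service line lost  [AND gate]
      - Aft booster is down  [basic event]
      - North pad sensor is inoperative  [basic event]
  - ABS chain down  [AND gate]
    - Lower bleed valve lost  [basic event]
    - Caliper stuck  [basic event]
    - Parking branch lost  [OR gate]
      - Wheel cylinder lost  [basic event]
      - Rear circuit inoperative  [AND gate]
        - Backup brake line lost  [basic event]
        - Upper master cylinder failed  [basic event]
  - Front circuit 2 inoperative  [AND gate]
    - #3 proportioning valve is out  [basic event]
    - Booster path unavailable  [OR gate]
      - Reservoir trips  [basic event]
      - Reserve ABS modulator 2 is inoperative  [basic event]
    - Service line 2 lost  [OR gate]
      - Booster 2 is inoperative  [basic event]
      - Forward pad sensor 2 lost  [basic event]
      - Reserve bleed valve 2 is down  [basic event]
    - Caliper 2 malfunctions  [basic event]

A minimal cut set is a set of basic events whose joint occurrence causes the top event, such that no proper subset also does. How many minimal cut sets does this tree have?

10

Service line lost [AND]: one cut set from each child combined → 1 × 1 = 1 cut set(s).
Front circuit lost [OR]: union of children's cut sets → 2 cut set(s).
Rear circuit inoperative [AND]: one cut set from each child combined → 1 × 1 = 1 cut set(s).
Parking branch lost [OR]: union of children's cut sets → 2 cut set(s).
ABS chain down [AND]: one cut set from each child combined → 1 × 1 × 2 = 2 cut set(s).
Booster path unavailable [OR]: union of children's cut sets → 2 cut set(s).
Service line 2 lost [OR]: union of children's cut sets → 3 cut set(s).
Front circuit 2 inoperative [AND]: one cut set from each child combined → 1 × 2 × 3 × 1 = 6 cut set(s).
Braking system failure [OR]: union of children's cut sets → 10 cut set(s).
Minimal cut sets: {C ABS modulator offline}; {Aft booster is down, North pad sensor is inoperative}; {Caliper stuck, Lower bleed valve lost, Wheel cylinder lost}; {Backup brake line lost, Caliper stuck, Lower bleed valve lost, Upper master cylinder failed}; {#3 proportioning valve is out, Booster 2 is inoperative, Caliper 2 malfunctions, Reservoir trips}; {#3 proportioning valve is out, Caliper 2 malfunctions, Forward pad sensor 2 lost, Reservoir trips}; {#3 proportioning valve is out, Caliper 2 malfunctions, Reserve bleed valve 2 is down, Reservoir trips}; {#3 proportioning valve is out, Booster 2 is inoperative, Caliper 2 malfunctions, Reserve ABS modulator 2 is inoperative}; {#3 proportioning valve is out, Caliper 2 malfunctions, Forward pad sensor 2 lost, Reserve ABS modulator 2 is inoperative}; {#3 proportioning valve is out, Caliper 2 malfunctions, Reserve ABS modulator 2 is inoperative, Reserve bleed valve 2 is down}.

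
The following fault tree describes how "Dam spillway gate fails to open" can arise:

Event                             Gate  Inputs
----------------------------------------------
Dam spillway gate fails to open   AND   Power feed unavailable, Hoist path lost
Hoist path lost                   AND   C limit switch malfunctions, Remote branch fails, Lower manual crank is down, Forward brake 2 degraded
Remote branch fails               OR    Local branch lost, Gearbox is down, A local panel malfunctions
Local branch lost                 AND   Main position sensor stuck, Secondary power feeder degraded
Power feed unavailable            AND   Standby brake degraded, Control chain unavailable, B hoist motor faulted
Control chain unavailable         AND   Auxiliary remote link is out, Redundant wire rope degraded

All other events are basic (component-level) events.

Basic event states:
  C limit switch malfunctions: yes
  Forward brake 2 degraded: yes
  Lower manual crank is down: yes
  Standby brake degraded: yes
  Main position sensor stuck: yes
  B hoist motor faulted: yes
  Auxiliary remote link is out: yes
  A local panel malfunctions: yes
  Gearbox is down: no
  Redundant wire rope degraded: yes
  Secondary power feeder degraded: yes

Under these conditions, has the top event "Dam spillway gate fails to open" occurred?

Control chain unavailable [AND]: Auxiliary remote link is out=occurs, Redundant wire rope degraded=occurs → all inputs occur → occurs.
Power feed unavailable [AND]: Standby brake degraded=occurs, Control chain unavailable=occurs, B hoist motor faulted=occurs → all inputs occur → occurs.
Local branch lost [AND]: Main position sensor stuck=occurs, Secondary power feeder degraded=occurs → all inputs occur → occurs.
Remote branch fails [OR]: Local branch lost=occurs, Gearbox is down=not, A local panel malfunctions=occurs → at least one input occurs → occurs.
Hoist path lost [AND]: C limit switch malfunctions=occurs, Remote branch fails=occurs, Lower manual crank is down=occurs, Forward brake 2 degraded=occurs → all inputs occur → occurs.
Dam spillway gate fails to open [AND]: Power feed unavailable=occurs, Hoist path lost=occurs → all inputs occur → occurs.

Yes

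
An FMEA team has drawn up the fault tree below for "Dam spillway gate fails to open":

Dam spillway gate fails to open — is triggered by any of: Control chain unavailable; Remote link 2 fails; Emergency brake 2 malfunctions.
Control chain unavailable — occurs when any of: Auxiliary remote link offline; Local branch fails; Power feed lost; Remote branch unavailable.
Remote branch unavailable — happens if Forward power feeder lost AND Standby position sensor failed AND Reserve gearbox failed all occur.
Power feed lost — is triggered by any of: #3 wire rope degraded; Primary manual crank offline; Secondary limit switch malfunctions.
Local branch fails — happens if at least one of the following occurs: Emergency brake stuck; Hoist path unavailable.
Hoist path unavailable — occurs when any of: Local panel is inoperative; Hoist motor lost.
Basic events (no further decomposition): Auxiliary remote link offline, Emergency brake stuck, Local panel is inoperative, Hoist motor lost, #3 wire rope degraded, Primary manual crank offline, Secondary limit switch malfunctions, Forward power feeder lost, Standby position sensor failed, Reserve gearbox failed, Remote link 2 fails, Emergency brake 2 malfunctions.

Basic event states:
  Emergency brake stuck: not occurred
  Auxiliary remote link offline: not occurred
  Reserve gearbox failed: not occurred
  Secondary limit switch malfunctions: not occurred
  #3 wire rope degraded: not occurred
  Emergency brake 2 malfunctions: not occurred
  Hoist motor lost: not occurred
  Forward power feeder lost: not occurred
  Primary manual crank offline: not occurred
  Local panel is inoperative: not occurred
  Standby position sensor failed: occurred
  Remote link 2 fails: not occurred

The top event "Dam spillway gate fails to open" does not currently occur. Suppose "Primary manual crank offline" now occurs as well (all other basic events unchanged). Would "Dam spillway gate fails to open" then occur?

Yes

Counterfactual: set "Primary manual crank offline" to occurred.
Hoist path unavailable [OR]: Local panel is inoperative=not, Hoist motor lost=not → no input occurs → does not occur.
Local branch fails [OR]: Emergency brake stuck=not, Hoist path unavailable=not → no input occurs → does not occur.
Power feed lost [OR]: #3 wire rope degraded=not, Primary manual crank offline=occurs, Secondary limit switch malfunctions=not → at least one input occurs → occurs.
Remote branch unavailable [AND]: Forward power feeder lost=not, Standby position sensor failed=occurs, Reserve gearbox failed=not → not all inputs occur → does not occur.
Control chain unavailable [OR]: Auxiliary remote link offline=not, Local branch fails=not, Power feed lost=occurs, Remote branch unavailable=not → at least one input occurs → occurs.
Dam spillway gate fails to open [OR]: Control chain unavailable=occurs, Remote link 2 fails=not, Emergency brake 2 malfunctions=not → at least one input occurs → occurs.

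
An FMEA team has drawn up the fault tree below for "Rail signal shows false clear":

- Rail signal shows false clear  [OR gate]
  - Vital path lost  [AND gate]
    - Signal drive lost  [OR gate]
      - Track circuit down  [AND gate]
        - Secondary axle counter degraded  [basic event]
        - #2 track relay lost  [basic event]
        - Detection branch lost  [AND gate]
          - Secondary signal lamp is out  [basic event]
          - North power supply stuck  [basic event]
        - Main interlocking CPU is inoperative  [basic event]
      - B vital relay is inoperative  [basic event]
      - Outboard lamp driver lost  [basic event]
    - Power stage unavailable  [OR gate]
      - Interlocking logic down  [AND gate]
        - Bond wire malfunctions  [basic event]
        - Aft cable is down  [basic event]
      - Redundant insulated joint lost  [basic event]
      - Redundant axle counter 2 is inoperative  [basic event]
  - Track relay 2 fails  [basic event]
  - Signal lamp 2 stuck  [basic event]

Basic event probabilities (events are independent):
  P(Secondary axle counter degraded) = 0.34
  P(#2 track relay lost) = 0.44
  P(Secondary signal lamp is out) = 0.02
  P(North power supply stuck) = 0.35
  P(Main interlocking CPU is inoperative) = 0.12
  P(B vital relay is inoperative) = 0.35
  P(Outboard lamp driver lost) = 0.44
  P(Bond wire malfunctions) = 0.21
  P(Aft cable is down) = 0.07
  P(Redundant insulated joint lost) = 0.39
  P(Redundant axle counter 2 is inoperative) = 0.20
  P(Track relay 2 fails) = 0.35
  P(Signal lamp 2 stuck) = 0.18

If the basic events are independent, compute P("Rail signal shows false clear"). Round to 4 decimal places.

P(Detection branch lost) [AND] = 0.02 × 0.35 = 0.007000
P(Track circuit down) [AND] = 0.34 × 0.44 × 0.007000 × 0.12 = 0.000126
P(Signal drive lost) [OR] = 1 − (1−0.000126) × (1−0.35) × (1−0.44) = 0.636046
P(Interlocking logic down) [AND] = 0.21 × 0.07 = 0.014700
P(Power stage unavailable) [OR] = 1 − (1−0.014700) × (1−0.39) × (1−0.20) = 0.519174
P(Vital path lost) [AND] = 0.636046 × 0.519174 = 0.330219
P(Rail signal shows false clear) [OR] = 1 − (1−0.330219) × (1−0.35) × (1−0.18) = 0.643007
Rounded to 4 decimal places: P(Rail signal shows false clear) ≈ 0.6430.

0.6430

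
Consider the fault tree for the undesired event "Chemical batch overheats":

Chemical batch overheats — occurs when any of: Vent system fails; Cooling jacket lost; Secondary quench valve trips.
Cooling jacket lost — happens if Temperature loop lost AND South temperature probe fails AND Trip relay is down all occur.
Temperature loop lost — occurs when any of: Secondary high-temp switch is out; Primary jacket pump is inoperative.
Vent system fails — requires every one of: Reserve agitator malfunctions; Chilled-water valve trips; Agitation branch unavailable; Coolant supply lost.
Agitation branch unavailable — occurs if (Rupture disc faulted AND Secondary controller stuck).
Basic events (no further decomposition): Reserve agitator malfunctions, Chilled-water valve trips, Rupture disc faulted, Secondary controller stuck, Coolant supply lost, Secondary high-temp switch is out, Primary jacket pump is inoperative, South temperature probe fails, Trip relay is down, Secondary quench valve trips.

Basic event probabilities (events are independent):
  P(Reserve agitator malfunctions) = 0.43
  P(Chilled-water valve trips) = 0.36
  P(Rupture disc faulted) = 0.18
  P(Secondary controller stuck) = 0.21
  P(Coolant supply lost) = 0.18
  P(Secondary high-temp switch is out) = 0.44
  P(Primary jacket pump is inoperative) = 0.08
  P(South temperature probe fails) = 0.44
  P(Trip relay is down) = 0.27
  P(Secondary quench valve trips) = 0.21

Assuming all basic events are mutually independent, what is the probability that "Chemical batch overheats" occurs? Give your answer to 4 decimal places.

P(Agitation branch unavailable) [AND] = 0.18 × 0.21 = 0.037800
P(Vent system fails) [AND] = 0.43 × 0.36 × 0.037800 × 0.18 = 0.001053
P(Temperature loop lost) [OR] = 1 − (1−0.44) × (1−0.08) = 0.484800
P(Cooling jacket lost) [AND] = 0.484800 × 0.44 × 0.27 = 0.057594
P(Chemical batch overheats) [OR] = 1 − (1−0.001053) × (1−0.057594) × (1−0.21) = 0.256283
Rounded to 4 decimal places: P(Chemical batch overheats) ≈ 0.2563.

0.2563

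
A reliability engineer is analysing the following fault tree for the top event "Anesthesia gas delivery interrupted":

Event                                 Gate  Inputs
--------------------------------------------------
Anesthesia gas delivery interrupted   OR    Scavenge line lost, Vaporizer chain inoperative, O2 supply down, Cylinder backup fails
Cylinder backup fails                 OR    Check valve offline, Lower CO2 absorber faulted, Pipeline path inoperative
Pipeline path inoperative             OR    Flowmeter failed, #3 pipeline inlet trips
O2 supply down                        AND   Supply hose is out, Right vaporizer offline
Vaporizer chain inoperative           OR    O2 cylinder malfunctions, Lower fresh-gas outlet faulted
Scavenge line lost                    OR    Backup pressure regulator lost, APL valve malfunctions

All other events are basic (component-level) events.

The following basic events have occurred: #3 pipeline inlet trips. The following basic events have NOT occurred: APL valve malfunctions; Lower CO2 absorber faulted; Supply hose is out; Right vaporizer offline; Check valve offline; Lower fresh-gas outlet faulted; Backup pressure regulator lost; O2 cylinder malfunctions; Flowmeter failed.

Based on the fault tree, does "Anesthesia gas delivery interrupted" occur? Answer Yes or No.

Yes

Scavenge line lost [OR]: Backup pressure regulator lost=not, APL valve malfunctions=not → no input occurs → does not occur.
Vaporizer chain inoperative [OR]: O2 cylinder malfunctions=not, Lower fresh-gas outlet faulted=not → no input occurs → does not occur.
O2 supply down [AND]: Supply hose is out=not, Right vaporizer offline=not → not all inputs occur → does not occur.
Pipeline path inoperative [OR]: Flowmeter failed=not, #3 pipeline inlet trips=occurs → at least one input occurs → occurs.
Cylinder backup fails [OR]: Check valve offline=not, Lower CO2 absorber faulted=not, Pipeline path inoperative=occurs → at least one input occurs → occurs.
Anesthesia gas delivery interrupted [OR]: Scavenge line lost=not, Vaporizer chain inoperative=not, O2 supply down=not, Cylinder backup fails=occurs → at least one input occurs → occurs.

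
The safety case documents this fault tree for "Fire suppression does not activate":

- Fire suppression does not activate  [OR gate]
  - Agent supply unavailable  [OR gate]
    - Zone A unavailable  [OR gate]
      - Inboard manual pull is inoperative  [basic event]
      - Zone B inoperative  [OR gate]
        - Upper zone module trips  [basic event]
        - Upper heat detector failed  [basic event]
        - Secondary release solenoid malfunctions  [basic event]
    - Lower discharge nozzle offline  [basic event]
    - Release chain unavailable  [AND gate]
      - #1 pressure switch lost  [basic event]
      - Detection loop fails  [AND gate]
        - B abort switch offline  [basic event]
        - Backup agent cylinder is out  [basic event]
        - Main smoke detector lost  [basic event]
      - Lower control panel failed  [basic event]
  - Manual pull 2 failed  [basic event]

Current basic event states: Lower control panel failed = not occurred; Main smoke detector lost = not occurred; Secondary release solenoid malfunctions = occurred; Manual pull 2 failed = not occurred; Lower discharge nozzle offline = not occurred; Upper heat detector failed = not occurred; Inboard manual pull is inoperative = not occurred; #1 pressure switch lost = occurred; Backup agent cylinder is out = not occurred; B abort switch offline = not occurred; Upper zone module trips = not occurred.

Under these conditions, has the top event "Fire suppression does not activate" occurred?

Zone B inoperative [OR]: Upper zone module trips=not, Upper heat detector failed=not, Secondary release solenoid malfunctions=occurs → at least one input occurs → occurs.
Zone A unavailable [OR]: Inboard manual pull is inoperative=not, Zone B inoperative=occurs → at least one input occurs → occurs.
Detection loop fails [AND]: B abort switch offline=not, Backup agent cylinder is out=not, Main smoke detector lost=not → not all inputs occur → does not occur.
Release chain unavailable [AND]: #1 pressure switch lost=occurs, Detection loop fails=not, Lower control panel failed=not → not all inputs occur → does not occur.
Agent supply unavailable [OR]: Zone A unavailable=occurs, Lower discharge nozzle offline=not, Release chain unavailable=not → at least one input occurs → occurs.
Fire suppression does not activate [OR]: Agent supply unavailable=occurs, Manual pull 2 failed=not → at least one input occurs → occurs.

Yes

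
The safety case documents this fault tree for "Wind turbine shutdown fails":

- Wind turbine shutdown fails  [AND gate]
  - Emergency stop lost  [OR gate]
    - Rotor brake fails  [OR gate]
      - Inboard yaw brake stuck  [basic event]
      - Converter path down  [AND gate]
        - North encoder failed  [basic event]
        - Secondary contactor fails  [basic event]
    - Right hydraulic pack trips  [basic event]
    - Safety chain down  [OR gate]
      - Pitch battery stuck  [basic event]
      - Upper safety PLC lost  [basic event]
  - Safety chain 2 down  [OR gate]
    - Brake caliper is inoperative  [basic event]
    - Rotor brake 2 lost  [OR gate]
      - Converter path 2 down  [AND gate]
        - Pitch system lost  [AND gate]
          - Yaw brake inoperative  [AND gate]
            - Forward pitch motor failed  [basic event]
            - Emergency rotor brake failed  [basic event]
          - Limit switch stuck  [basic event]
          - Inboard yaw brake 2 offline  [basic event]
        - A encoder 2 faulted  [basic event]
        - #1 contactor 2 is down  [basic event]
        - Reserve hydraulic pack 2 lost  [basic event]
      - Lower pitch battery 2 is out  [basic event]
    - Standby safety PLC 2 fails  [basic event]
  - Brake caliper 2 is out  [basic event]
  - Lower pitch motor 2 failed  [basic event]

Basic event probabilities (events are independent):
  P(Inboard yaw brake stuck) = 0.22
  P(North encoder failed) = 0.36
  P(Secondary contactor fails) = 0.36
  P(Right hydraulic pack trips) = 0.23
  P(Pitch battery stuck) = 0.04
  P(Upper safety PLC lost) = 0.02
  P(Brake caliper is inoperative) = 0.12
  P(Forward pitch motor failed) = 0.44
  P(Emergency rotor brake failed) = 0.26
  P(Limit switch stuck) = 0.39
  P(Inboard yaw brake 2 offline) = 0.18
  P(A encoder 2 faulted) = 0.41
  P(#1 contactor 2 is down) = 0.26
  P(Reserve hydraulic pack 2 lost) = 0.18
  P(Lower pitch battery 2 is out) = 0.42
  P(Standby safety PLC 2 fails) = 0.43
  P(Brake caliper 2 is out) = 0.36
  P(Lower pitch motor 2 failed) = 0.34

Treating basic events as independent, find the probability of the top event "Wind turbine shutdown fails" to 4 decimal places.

P(Converter path down) [AND] = 0.36 × 0.36 = 0.129600
P(Rotor brake fails) [OR] = 1 − (1−0.22) × (1−0.129600) = 0.321088
P(Safety chain down) [OR] = 1 − (1−0.04) × (1−0.02) = 0.059200
P(Emergency stop lost) [OR] = 1 − (1−0.321088) × (1−0.23) × (1−0.059200) = 0.508185
P(Yaw brake inoperative) [AND] = 0.44 × 0.26 = 0.114400
P(Pitch system lost) [AND] = 0.114400 × 0.39 × 0.18 = 0.008031
P(Converter path 2 down) [AND] = 0.008031 × 0.41 × 0.26 × 0.18 = 0.000154
P(Rotor brake 2 lost) [OR] = 1 − (1−0.000154) × (1−0.42) = 0.420089
P(Safety chain 2 down) [OR] = 1 − (1−0.12) × (1−0.420089) × (1−0.43) = 0.709117
P(Wind turbine shutdown fails) [AND] = 0.508185 × 0.709117 × 0.36 × 0.34 = 0.044108
Rounded to 4 decimal places: P(Wind turbine shutdown fails) ≈ 0.0441.

0.0441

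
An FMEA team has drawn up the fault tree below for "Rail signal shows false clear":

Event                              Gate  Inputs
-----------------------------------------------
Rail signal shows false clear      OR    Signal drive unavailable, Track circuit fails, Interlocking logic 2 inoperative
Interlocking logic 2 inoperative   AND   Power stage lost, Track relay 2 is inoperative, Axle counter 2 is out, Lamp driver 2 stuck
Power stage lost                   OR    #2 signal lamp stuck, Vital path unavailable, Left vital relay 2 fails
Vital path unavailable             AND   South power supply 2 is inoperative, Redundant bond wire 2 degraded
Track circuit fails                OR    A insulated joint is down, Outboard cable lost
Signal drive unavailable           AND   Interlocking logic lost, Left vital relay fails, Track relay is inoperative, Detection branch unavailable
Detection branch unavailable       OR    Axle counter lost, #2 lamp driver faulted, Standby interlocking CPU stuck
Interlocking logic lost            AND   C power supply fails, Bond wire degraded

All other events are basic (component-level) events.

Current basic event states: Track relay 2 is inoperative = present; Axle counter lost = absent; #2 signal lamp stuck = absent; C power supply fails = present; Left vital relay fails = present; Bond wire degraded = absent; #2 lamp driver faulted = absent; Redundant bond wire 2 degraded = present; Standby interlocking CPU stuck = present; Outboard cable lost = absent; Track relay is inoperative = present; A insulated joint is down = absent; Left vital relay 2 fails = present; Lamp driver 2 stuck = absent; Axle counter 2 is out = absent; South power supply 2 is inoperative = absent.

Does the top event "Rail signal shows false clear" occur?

No

Interlocking logic lost [AND]: C power supply fails=occurs, Bond wire degraded=not → not all inputs occur → does not occur.
Detection branch unavailable [OR]: Axle counter lost=not, #2 lamp driver faulted=not, Standby interlocking CPU stuck=occurs → at least one input occurs → occurs.
Signal drive unavailable [AND]: Interlocking logic lost=not, Left vital relay fails=occurs, Track relay is inoperative=occurs, Detection branch unavailable=occurs → not all inputs occur → does not occur.
Track circuit fails [OR]: A insulated joint is down=not, Outboard cable lost=not → no input occurs → does not occur.
Vital path unavailable [AND]: South power supply 2 is inoperative=not, Redundant bond wire 2 degraded=occurs → not all inputs occur → does not occur.
Power stage lost [OR]: #2 signal lamp stuck=not, Vital path unavailable=not, Left vital relay 2 fails=occurs → at least one input occurs → occurs.
Interlocking logic 2 inoperative [AND]: Power stage lost=occurs, Track relay 2 is inoperative=occurs, Axle counter 2 is out=not, Lamp driver 2 stuck=not → not all inputs occur → does not occur.
Rail signal shows false clear [OR]: Signal drive unavailable=not, Track circuit fails=not, Interlocking logic 2 inoperative=not → no input occurs → does not occur.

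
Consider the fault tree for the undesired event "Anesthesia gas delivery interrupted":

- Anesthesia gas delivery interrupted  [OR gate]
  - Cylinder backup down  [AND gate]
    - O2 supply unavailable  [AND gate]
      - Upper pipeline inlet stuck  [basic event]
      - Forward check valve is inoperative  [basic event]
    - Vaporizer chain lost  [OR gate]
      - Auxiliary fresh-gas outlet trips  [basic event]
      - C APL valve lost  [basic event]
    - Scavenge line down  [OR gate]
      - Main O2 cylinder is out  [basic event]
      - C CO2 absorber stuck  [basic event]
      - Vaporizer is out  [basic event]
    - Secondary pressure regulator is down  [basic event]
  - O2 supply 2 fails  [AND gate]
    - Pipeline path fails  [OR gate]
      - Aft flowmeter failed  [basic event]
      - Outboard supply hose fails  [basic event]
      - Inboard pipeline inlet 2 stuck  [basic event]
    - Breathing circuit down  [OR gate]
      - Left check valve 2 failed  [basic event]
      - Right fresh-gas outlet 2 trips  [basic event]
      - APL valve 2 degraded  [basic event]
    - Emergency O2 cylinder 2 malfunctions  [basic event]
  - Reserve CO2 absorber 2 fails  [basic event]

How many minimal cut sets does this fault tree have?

16

O2 supply unavailable [AND]: one cut set from each child combined → 1 × 1 = 1 cut set(s).
Vaporizer chain lost [OR]: union of children's cut sets → 2 cut set(s).
Scavenge line down [OR]: union of children's cut sets → 3 cut set(s).
Cylinder backup down [AND]: one cut set from each child combined → 1 × 2 × 3 × 1 = 6 cut set(s).
Pipeline path fails [OR]: union of children's cut sets → 3 cut set(s).
Breathing circuit down [OR]: union of children's cut sets → 3 cut set(s).
O2 supply 2 fails [AND]: one cut set from each child combined → 3 × 3 × 1 = 9 cut set(s).
Anesthesia gas delivery interrupted [OR]: union of children's cut sets → 16 cut set(s).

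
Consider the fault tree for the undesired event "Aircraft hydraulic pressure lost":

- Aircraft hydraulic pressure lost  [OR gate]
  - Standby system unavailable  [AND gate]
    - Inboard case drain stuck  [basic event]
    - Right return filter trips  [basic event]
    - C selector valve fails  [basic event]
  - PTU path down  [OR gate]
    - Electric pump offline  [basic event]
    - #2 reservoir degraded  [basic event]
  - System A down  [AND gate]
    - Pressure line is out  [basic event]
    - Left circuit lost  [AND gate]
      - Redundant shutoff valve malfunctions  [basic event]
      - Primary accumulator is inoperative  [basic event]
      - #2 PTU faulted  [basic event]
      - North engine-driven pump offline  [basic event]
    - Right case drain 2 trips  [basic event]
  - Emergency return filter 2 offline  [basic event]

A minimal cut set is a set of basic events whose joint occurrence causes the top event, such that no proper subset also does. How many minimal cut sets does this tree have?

5

Standby system unavailable [AND]: one cut set from each child combined → 1 × 1 × 1 = 1 cut set(s).
PTU path down [OR]: union of children's cut sets → 2 cut set(s).
Left circuit lost [AND]: one cut set from each child combined → 1 × 1 × 1 × 1 = 1 cut set(s).
System A down [AND]: one cut set from each child combined → 1 × 1 × 1 = 1 cut set(s).
Aircraft hydraulic pressure lost [OR]: union of children's cut sets → 5 cut set(s).
Minimal cut sets: {C selector valve fails, Inboard case drain stuck, Right return filter trips}; {Electric pump offline}; {#2 reservoir degraded}; {#2 PTU faulted, North engine-driven pump offline, Pressure line is out, Primary accumulator is inoperative, Redundant shutoff valve malfunctions, Right case drain 2 trips}; {Emergency return filter 2 offline}.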